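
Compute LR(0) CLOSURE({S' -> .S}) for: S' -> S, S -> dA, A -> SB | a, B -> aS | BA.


Start: S' -> .S
For each item with dot before a nonterminal B, add B -> .γ for every B-production
Closure: [S' -> .S, S -> .dA]


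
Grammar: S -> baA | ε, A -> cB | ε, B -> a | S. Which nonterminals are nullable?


A nonterminal is nullable iff some alternative derives ε (directly, or every symbol in it is nullable)
Nullable: {A, B, S}


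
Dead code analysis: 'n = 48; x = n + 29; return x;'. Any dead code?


n is read by x's definition; x is returned
No dead code


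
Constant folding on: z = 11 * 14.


11 * 14 = 154 at compile time
Optimized: z = 154


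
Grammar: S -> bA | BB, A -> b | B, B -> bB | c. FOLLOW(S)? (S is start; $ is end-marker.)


$ ∈ FOLLOW(S). For each A -> αBβ: add FIRST(β)\{ε} to FOLLOW(B); if β nullable, add FOLLOW(A).
FOLLOW(S) = {$}


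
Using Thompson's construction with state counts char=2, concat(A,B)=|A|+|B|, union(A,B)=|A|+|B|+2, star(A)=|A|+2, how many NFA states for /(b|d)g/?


Syntax tree has 3 char leaf(s), 1 union(s), 0 star(s)
chars contribute 3×2 = 6; each union adds +2; each star adds +2
Total: 6 + 2 + 0 = 8 states


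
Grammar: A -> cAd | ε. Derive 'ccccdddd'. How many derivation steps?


Derivation: A => cAd => ccAdd => cccAddd => ccccAdddd => ccccdddd
Steps: 5


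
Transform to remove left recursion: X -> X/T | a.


Left-recursive alternatives: X/T; non-recursive: a
Introduce X': X -> aX', X' -> /TX' | ε


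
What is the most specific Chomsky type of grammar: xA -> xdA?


LHS has context (more than one symbol) and |LHS| ≤ |RHS|
Classification: Type 1 (Context-Sensitive)


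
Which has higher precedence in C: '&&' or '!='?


'!=' is equality (level 6); '&&' is logical AND (level 2)
Higher level binds tighter
'!=' has higher precedence than '&&'


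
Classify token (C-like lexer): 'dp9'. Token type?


Pattern: letter/underscore followed by alphanumerics, not a keyword
Type: IDENTIFIER


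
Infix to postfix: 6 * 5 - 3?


Left to right (same or higher precedence on left)
Postfix: 6 5 * 3 -


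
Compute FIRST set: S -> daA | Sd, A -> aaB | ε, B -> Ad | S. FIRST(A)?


Per alternative of A: FIRST(aaB) = {a}; FIRST(ε) = {ε}
FIRST(A) = {a, ε}


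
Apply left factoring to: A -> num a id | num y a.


Common prefix: 'num'
Factored: A -> num A', A' -> a id | y a


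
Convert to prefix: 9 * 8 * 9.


left-to-right (same/higher precedence on left): tree is (* (* 9 8) 9)
Prefix: * * 9 8 9


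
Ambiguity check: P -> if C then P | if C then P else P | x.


dangling else: 'if C then if C then x else x' parses two ways
Ambiguous


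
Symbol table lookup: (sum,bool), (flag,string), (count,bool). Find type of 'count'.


Lookup 'count' → type bool


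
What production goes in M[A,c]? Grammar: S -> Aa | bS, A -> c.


For [A, c]: 'c' ∈ FIRST(c)
Entry: A -> c


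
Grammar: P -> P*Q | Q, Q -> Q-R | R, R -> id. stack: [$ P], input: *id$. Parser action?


shift '*' to continue P -> P*Q
Action: shift


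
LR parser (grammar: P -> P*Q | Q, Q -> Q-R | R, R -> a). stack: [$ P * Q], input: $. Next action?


handle 'P*Q' on top; lookahead ∈ FOLLOW(P) = {*, $}
Action: reduce (P -> P*Q)


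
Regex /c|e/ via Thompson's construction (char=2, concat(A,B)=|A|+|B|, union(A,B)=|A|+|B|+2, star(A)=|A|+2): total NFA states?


Syntax tree has 2 char leaf(s), 1 union(s), 0 star(s)
chars contribute 2×2 = 4; each union adds +2; each star adds +2
Total: 4 + 2 + 0 = 6 states


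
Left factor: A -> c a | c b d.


Common prefix: 'c'
Factored: A -> c A', A' -> a | b d


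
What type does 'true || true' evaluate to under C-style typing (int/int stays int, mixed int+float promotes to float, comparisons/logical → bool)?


Operand types: bool || bool
Rule: logical operators take bool operands and yield bool
Result type: bool


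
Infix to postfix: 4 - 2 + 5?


Left to right (same or higher precedence on left)
Postfix: 4 2 - 5 +


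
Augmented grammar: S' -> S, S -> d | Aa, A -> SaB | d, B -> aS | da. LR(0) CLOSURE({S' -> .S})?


Start: S' -> .S
For each item with dot before a nonterminal B, add B -> .γ for every B-production
Closure: [S' -> .S, S -> .d, S -> .Aa, A -> .SaB, A -> .d]


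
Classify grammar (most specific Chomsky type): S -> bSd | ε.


Single nonterminal LHS, but b^n d^n is not regular
Classification: Type 2 (Context-Free)


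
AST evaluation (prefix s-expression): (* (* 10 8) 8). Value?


Evaluate inner: (* 10 8) = 80
Evaluate root: (* 80 8) = 640
Result: 640


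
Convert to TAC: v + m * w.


Break into single-operator statements:
t1 = m * w
t2 = v + t1


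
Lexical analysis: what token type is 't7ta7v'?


Pattern: letter/underscore followed by alphanumerics, not a keyword
Type: IDENTIFIER


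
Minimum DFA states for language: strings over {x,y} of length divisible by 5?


Track length mod 5: states 0..4, accept at 0
Minimal DFA: 5 states


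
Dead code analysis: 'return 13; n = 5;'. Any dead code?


statement follows a return and is unreachable
Dead: 'n = 5'


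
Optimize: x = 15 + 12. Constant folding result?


15 + 12 = 27 at compile time
Optimized: x = 27


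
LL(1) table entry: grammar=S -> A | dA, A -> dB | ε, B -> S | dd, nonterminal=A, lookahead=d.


For [A, d]: 'd' ∈ FIRST(dB)
Entry: A -> dB


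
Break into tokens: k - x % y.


Scan left to right, longest-match per lexeme
Tokens: ID(k), OP(-), ID(x), OP(%), ID(y)


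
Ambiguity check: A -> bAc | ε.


balanced b^n…c^n: each string has a unique parse
Unambiguous


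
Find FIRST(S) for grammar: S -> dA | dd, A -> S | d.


Per alternative of S: FIRST(dA) = {d}; FIRST(dd) = {d}
FIRST(S) = {d}


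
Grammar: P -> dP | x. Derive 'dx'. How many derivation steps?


Derivation: P => dP => dx
Steps: 2


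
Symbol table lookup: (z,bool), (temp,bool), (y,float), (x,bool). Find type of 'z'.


Lookup 'z' → type bool


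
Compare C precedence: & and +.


'+' is additive (level 9); '&' is bitwise AND (level 5)
Higher level binds tighter
'+' has higher precedence than '&'


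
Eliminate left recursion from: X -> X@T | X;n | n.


Left-recursive alternatives: X@T, X;n; non-recursive: n
Introduce X': X -> nX', X' -> @TX' | ;nX' | ε


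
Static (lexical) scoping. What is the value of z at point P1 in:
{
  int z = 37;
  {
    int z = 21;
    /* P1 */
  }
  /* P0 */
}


z declared in the same block as P1
z = 21


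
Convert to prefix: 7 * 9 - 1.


left-to-right (same/higher precedence on left): tree is (- (* 7 9) 1)
Prefix: - * 7 9 1


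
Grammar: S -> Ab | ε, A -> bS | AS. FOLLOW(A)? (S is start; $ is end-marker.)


$ ∈ FOLLOW(S). For each A -> αBβ: add FIRST(β)\{ε} to FOLLOW(B); if β nullable, add FOLLOW(A).
FOLLOW(A) = {b}


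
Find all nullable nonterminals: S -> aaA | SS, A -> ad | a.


A nonterminal is nullable iff some alternative derives ε (directly, or every symbol in it is nullable)
Nullable: {}


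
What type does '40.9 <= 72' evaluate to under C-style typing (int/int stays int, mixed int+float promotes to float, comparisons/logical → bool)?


Operand types: float <= int
Rule: comparison yields bool
Result type: bool


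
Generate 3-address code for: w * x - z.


Break into single-operator statements:
t1 = w * x
t2 = t1 - z


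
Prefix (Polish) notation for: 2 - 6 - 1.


left-to-right (same/higher precedence on left): tree is (- (- 2 6) 1)
Prefix: - - 2 6 1


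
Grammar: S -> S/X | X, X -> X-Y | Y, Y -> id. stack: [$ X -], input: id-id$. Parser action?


no handle; shift 'id'
Action: shift


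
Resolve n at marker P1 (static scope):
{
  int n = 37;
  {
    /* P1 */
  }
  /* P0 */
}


P1's block does not declare n; resolves to the enclosing declaration at depth 0
n = 37


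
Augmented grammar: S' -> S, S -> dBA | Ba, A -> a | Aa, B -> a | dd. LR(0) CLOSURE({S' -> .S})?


Start: S' -> .S
For each item with dot before a nonterminal B, add B -> .γ for every B-production
Closure: [S' -> .S, S -> .dBA, S -> .Ba, B -> .a, B -> .dd]


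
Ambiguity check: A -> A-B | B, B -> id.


precedence layered via separate nonterminal B: deterministic
Unambiguous


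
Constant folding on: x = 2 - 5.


2 - 5 = -3 at compile time
Optimized: x = -3


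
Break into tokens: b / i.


Scan left to right, longest-match per lexeme
Tokens: ID(b), OP(/), ID(i)


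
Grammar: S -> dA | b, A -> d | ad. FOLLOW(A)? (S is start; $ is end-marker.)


$ ∈ FOLLOW(S). For each A -> αBβ: add FIRST(β)\{ε} to FOLLOW(B); if β nullable, add FOLLOW(A).
FOLLOW(A) = {$}


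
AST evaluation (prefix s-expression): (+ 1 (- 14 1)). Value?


Evaluate inner: (- 14 1) = 13
Evaluate root: (+ 1 13) = 14
Result: 14


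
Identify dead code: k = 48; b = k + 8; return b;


k is read by b's definition; b is returned
No dead code


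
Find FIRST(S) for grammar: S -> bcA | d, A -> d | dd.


Per alternative of S: FIRST(bcA) = {b}; FIRST(d) = {d}
FIRST(S) = {b, d}


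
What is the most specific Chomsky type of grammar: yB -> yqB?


LHS has context (more than one symbol) and |LHS| ≤ |RHS|
Classification: Type 1 (Context-Sensitive)


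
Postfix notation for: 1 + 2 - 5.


Left to right (same or higher precedence on left)
Postfix: 1 2 + 5 -


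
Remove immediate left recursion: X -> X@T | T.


Left-recursive alternatives: X@T; non-recursive: T
Introduce X': X -> TX', X' -> @TX' | ε


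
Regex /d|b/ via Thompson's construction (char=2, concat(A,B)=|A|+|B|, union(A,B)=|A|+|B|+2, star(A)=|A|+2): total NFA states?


Syntax tree has 2 char leaf(s), 1 union(s), 0 star(s)
chars contribute 2×2 = 4; each union adds +2; each star adds +2
Total: 4 + 2 + 0 = 6 states


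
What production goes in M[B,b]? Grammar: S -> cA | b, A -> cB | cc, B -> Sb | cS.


For [B, b]: 'b' ∈ FIRST(Sb)
Entry: B -> Sb


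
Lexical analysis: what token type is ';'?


Pattern: delimiter/punctuation
Type: PUNCTUATION


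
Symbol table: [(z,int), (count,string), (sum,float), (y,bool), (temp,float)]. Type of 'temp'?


Lookup 'temp' → type float


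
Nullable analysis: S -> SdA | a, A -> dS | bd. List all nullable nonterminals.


A nonterminal is nullable iff some alternative derives ε (directly, or every symbol in it is nullable)
Nullable: {}


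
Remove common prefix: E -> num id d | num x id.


Common prefix: 'num'
Factored: E -> num E', E' -> id d | x id


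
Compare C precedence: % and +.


'%' is multiplicative (level 10); '+' is additive (level 9)
Higher level binds tighter
'%' has higher precedence than '+'


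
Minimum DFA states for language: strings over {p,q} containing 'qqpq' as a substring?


KMP-style automaton: 4 progress states + 1 absorbing accept = 5
Minimal DFA: 5 states


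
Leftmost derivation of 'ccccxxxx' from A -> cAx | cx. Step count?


Derivation: A => cAx => ccAxx => cccAxxx => ccccxxxx
Steps: 4


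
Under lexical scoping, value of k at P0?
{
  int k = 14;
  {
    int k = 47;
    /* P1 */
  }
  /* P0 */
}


k declared in the same block as P0
k = 14


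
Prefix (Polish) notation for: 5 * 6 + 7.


left-to-right (same/higher precedence on left): tree is (+ (* 5 6) 7)
Prefix: + * 5 6 7


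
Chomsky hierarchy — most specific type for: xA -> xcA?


LHS has context (more than one symbol) and |LHS| ≤ |RHS|
Classification: Type 1 (Context-Sensitive)


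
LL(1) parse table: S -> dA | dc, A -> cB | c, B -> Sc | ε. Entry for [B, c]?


For [B, c]: ε is nullable and 'c' ∈ FOLLOW(B)
Entry: B -> ε


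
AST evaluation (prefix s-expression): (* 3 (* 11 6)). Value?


Evaluate inner: (* 11 6) = 66
Evaluate root: (* 3 66) = 198
Result: 198


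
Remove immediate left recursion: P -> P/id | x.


Left-recursive alternatives: P/id; non-recursive: x
Introduce P': P -> xP', P' -> /idP' | ε


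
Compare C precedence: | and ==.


'==' is equality (level 6); '|' is bitwise OR (level 3)
Higher level binds tighter
'==' has higher precedence than '|'


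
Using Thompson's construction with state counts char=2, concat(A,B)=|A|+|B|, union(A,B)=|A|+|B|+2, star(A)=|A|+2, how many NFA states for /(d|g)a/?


Syntax tree has 3 char leaf(s), 1 union(s), 0 star(s)
chars contribute 3×2 = 6; each union adds +2; each star adds +2
Total: 6 + 2 + 0 = 8 states


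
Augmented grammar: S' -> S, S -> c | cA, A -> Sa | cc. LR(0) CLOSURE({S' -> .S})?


Start: S' -> .S
For each item with dot before a nonterminal B, add B -> .γ for every B-production
Closure: [S' -> .S, S -> .c, S -> .cA]


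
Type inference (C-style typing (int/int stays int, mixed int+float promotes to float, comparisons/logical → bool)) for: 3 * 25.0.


Operand types: int * float
Rule: mixed int/float promotes to float; int/int stays int
Result type: float


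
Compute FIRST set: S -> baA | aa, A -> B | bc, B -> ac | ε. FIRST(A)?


Per alternative of A: FIRST(B) = {a, ε}; FIRST(bc) = {b}
FIRST(A) = {a, b, ε}


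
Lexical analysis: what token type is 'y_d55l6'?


Pattern: letter/underscore followed by alphanumerics, not a keyword
Type: IDENTIFIER


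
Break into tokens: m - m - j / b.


Scan left to right, longest-match per lexeme
Tokens: ID(m), OP(-), ID(m), OP(-), ID(j), OP(/), ID(b)


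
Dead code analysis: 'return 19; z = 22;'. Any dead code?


statement follows a return and is unreachable
Dead: 'z = 22'


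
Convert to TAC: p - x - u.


Break into single-operator statements:
t1 = p - x
t2 = t1 - u


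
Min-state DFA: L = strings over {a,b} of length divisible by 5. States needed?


Track length mod 5: states 0..4, accept at 0
Minimal DFA: 5 states


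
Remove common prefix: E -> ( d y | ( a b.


Common prefix: '('
Factored: E -> ( E', E' -> d y | a b


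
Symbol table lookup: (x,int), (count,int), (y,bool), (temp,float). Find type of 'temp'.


Lookup 'temp' → type float


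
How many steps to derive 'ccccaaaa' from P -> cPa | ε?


Derivation: P => cPa => ccPaa => cccPaaa => ccccPaaaa => ccccaaaa
Steps: 5


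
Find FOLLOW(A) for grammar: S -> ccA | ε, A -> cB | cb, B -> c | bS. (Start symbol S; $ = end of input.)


$ ∈ FOLLOW(S). For each A -> αBβ: add FIRST(β)\{ε} to FOLLOW(B); if β nullable, add FOLLOW(A).
FOLLOW(A) = {$}


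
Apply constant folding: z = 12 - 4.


12 - 4 = 8 at compile time
Optimized: z = 8


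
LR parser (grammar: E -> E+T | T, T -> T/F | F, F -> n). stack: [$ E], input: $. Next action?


start symbol E on stack, input exhausted
Action: accept


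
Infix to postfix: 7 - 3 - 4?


Left to right (same or higher precedence on left)
Postfix: 7 3 - 4 -


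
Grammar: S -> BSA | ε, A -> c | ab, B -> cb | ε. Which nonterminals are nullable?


A nonterminal is nullable iff some alternative derives ε (directly, or every symbol in it is nullable)
Nullable: {B, S}


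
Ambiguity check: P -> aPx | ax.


balanced a^n…x^n: each string has a unique parse
Unambiguous


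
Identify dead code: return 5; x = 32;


statement follows a return and is unreachable
Dead: 'x = 32'


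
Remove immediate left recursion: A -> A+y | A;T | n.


Left-recursive alternatives: A+y, A;T; non-recursive: n
Introduce A': A -> nA', A' -> +yA' | ;TA' | ε


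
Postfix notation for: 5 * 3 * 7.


Left to right (same or higher precedence on left)
Postfix: 5 3 * 7 *


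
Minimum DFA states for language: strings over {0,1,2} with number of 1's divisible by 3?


Track (count of 1) mod 3: states 0..2, accept at 0
Minimal DFA: 3 states


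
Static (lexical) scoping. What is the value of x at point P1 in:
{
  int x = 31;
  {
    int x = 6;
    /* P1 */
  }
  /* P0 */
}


x declared in the same block as P1
x = 6


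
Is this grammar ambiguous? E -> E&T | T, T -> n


precedence layered via separate nonterminal T: deterministic
Unambiguous


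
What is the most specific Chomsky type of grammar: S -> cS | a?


Right-linear: every RHS is a terminal or a terminal followed by one nonterminal
Classification: Type 3 (Regular)


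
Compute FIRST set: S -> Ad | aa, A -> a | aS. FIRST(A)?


Per alternative of A: FIRST(a) = {a}; FIRST(aS) = {a}
FIRST(A) = {a}


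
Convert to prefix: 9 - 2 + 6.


left-to-right (same/higher precedence on left): tree is (+ (- 9 2) 6)
Prefix: + - 9 2 6


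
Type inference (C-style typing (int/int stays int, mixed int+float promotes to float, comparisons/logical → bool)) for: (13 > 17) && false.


Operand types: bool && bool
Rule: logical operators take bool operands and yield bool
Result type: bool


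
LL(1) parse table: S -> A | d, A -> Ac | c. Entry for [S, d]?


For [S, d]: 'd' ∈ FIRST(d)
Entry: S -> d


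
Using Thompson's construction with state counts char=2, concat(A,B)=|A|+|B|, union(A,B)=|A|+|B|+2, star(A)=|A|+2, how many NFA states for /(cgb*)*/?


Syntax tree has 3 char leaf(s), 0 union(s), 2 star(s)
chars contribute 3×2 = 6; each union adds +2; each star adds +2
Total: 6 + 0 + 4 = 10 states


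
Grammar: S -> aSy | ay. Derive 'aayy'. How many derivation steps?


Derivation: S => aSy => aayy
Steps: 2


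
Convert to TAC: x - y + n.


Break into single-operator statements:
t1 = x - y
t2 = t1 + n


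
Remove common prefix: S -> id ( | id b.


Common prefix: 'id'
Factored: S -> id S', S' -> ( | b


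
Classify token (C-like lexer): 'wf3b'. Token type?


Pattern: letter/underscore followed by alphanumerics, not a keyword
Type: IDENTIFIER


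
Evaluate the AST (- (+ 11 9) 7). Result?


Evaluate inner: (+ 11 9) = 20
Evaluate root: (- 20 7) = 13
Result: 13


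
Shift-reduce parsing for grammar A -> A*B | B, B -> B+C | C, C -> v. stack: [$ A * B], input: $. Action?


handle 'A*B' on top; lookahead ∈ FOLLOW(A) = {*, $}
Action: reduce (A -> A*B)


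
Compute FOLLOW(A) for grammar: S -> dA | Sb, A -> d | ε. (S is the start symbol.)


$ ∈ FOLLOW(S). For each A -> αBβ: add FIRST(β)\{ε} to FOLLOW(B); if β nullable, add FOLLOW(A).
FOLLOW(A) = {$, b}


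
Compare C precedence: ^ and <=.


'<=' is relational (level 7); '^' is bitwise XOR (level 4)
Higher level binds tighter
'<=' has higher precedence than '^'


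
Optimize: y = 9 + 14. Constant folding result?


9 + 14 = 23 at compile time
Optimized: y = 23


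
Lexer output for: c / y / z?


Scan left to right, longest-match per lexeme
Tokens: ID(c), OP(/), ID(y), OP(/), ID(z)


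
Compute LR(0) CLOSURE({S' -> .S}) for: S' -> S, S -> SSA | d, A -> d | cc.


Start: S' -> .S
For each item with dot before a nonterminal B, add B -> .γ for every B-production
Closure: [S' -> .S, S -> .SSA, S -> .d]


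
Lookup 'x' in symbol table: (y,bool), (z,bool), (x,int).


Lookup 'x' → type int


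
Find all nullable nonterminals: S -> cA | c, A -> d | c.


A nonterminal is nullable iff some alternative derives ε (directly, or every symbol in it is nullable)
Nullable: {}


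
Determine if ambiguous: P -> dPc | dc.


balanced d^n…c^n: each string has a unique parse
Unambiguous


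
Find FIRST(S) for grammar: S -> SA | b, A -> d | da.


Per alternative of S: FIRST(SA) = {b}; FIRST(b) = {b}
FIRST(S) = {b}


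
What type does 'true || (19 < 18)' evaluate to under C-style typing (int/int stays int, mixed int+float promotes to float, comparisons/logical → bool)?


Operand types: bool || bool
Rule: logical operators take bool operands and yield bool
Result type: bool


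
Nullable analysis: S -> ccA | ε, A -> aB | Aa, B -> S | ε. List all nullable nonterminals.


A nonterminal is nullable iff some alternative derives ε (directly, or every symbol in it is nullable)
Nullable: {B, S}


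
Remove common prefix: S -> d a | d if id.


Common prefix: 'd'
Factored: S -> d S', S' -> a | if id


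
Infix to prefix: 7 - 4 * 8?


'*' binds tighter: tree is (- 7 (* 4 8))
Prefix: - 7 * 4 8


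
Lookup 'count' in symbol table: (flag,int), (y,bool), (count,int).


Lookup 'count' → type int


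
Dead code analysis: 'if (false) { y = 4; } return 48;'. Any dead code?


condition is constant false, so the whole block is unreachable
Dead: 'if (false) { y = 4; }'


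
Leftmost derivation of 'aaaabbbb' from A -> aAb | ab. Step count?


Derivation: A => aAb => aaAbb => aaaAbbb => aaaabbbb
Steps: 4


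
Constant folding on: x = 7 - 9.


7 - 9 = -2 at compile time
Optimized: x = -2


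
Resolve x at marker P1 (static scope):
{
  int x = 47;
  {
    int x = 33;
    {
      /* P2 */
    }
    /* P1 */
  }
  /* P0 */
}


x declared in the same block as P1
x = 33


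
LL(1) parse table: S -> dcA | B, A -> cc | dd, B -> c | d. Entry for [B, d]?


For [B, d]: 'd' ∈ FIRST(d)
Entry: B -> d


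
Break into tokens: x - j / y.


Scan left to right, longest-match per lexeme
Tokens: ID(x), OP(-), ID(j), OP(/), ID(y)


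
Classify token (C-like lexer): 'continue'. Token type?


Pattern: reserved word
Type: KEYWORD


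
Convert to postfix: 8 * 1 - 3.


Left to right (same or higher precedence on left)
Postfix: 8 1 * 3 -


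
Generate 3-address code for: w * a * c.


Break into single-operator statements:
t1 = w * a
t2 = t1 * c


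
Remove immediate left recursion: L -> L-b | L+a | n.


Left-recursive alternatives: L-b, L+a; non-recursive: n
Introduce L': L -> nL', L' -> -bL' | +aL' | ε


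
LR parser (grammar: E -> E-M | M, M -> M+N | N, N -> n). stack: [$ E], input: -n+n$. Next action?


shift '-' to continue E -> E-M
Action: shift


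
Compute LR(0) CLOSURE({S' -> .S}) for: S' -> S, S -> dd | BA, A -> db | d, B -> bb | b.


Start: S' -> .S
For each item with dot before a nonterminal B, add B -> .γ for every B-production
Closure: [S' -> .S, S -> .dd, S -> .BA, B -> .bb, B -> .b]


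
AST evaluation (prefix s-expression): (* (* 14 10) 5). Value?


Evaluate inner: (* 14 10) = 140
Evaluate root: (* 140 5) = 700
Result: 700


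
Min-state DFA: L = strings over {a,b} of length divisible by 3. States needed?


Track length mod 3: states 0..2, accept at 0
Minimal DFA: 3 states


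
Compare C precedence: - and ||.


'-' is additive (level 9); '||' is logical OR (level 1)
Higher level binds tighter
'-' has higher precedence than '||'


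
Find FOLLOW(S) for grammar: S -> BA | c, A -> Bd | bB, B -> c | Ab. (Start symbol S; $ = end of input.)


$ ∈ FOLLOW(S). For each A -> αBβ: add FIRST(β)\{ε} to FOLLOW(B); if β nullable, add FOLLOW(A).
FOLLOW(S) = {$}


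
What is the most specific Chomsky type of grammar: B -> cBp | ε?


Single nonterminal LHS, but c^n p^n is not regular
Classification: Type 2 (Context-Free)


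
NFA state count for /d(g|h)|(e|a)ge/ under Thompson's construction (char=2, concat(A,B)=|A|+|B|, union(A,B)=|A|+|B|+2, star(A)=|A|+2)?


Syntax tree has 7 char leaf(s), 3 union(s), 0 star(s)
chars contribute 7×2 = 14; each union adds +2; each star adds +2
Total: 14 + 6 + 0 = 20 states


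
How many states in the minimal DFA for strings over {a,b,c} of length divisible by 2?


Track length mod 2: states 0..1, accept at 0
Minimal DFA: 2 states


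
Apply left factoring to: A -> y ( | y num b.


Common prefix: 'y'
Factored: A -> y A', A' -> ( | num b


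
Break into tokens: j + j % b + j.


Scan left to right, longest-match per lexeme
Tokens: ID(j), OP(+), ID(j), OP(%), ID(b), OP(+), ID(j)


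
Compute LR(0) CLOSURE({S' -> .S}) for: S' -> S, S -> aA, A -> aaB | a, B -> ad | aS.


Start: S' -> .S
For each item with dot before a nonterminal B, add B -> .γ for every B-production
Closure: [S' -> .S, S -> .aA]


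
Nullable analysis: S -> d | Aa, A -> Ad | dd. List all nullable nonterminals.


A nonterminal is nullable iff some alternative derives ε (directly, or every symbol in it is nullable)
Nullable: {}


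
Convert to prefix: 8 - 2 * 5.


'*' binds tighter: tree is (- 8 (* 2 5))
Prefix: - 8 * 2 5


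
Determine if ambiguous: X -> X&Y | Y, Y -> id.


precedence layered via separate nonterminal Y: deterministic
Unambiguous


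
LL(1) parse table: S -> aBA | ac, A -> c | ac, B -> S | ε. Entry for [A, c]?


For [A, c]: 'c' ∈ FIRST(c)
Entry: A -> c


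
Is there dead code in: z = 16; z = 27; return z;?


first assignment to z is overwritten before any read
Dead: 'z = 16'


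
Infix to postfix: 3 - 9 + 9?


Left to right (same or higher precedence on left)
Postfix: 3 9 - 9 +


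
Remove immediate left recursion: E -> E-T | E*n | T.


Left-recursive alternatives: E-T, E*n; non-recursive: T
Introduce E': E -> TE', E' -> -TE' | *nE' | ε


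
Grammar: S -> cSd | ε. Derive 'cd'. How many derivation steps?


Derivation: S => cSd => cd
Steps: 2


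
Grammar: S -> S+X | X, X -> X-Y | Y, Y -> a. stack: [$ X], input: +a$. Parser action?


lookahead ∉ {-} so X won't extend; reduce S -> X
Action: reduce (S -> X)


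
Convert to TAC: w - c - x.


Break into single-operator statements:
t1 = w - c
t2 = t1 - x


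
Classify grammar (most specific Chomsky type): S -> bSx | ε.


Single nonterminal LHS, but b^n x^n is not regular
Classification: Type 2 (Context-Free)


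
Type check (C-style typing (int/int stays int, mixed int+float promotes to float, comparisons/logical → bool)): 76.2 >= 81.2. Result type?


Operand types: float >= float
Rule: comparison yields bool
Result type: bool


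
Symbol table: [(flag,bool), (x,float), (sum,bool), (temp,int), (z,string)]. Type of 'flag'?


Lookup 'flag' → type bool


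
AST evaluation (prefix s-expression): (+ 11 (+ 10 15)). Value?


Evaluate inner: (+ 10 15) = 25
Evaluate root: (+ 11 25) = 36
Result: 36


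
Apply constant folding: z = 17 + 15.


17 + 15 = 32 at compile time
Optimized: z = 32


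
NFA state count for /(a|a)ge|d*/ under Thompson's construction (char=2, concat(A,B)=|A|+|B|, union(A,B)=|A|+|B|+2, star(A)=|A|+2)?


Syntax tree has 5 char leaf(s), 2 union(s), 1 star(s)
chars contribute 5×2 = 10; each union adds +2; each star adds +2
Total: 10 + 4 + 2 = 16 states


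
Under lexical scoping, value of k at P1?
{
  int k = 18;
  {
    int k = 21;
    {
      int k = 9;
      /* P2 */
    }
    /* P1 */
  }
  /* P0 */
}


k declared in the same block as P1
k = 21


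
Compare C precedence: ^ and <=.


'<=' is relational (level 7); '^' is bitwise XOR (level 4)
Higher level binds tighter
'<=' has higher precedence than '^'


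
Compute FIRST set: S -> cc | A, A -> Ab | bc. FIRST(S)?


Per alternative of S: FIRST(cc) = {c}; FIRST(A) = {b}
FIRST(S) = {b, c}


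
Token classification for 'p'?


Pattern: letter/underscore followed by alphanumerics, not a keyword
Type: IDENTIFIER


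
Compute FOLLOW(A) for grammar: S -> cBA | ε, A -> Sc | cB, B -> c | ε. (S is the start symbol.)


$ ∈ FOLLOW(S). For each A -> αBβ: add FIRST(β)\{ε} to FOLLOW(B); if β nullable, add FOLLOW(A).
FOLLOW(A) = {$, c}


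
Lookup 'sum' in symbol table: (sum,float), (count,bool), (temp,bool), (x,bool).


Lookup 'sum' → type float


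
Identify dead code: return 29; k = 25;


statement follows a return and is unreachable
Dead: 'k = 25'


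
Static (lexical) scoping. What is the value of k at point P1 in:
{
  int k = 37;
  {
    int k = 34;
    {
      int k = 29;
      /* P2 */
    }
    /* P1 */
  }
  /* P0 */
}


k declared in the same block as P1
k = 34


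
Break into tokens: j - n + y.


Scan left to right, longest-match per lexeme
Tokens: ID(j), OP(-), ID(n), OP(+), ID(y)


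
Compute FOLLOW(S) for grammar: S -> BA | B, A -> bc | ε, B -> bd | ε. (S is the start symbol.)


$ ∈ FOLLOW(S). For each A -> αBβ: add FIRST(β)\{ε} to FOLLOW(B); if β nullable, add FOLLOW(A).
FOLLOW(S) = {$}


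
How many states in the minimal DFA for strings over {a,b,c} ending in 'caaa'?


Track the longest suffix of input matching a prefix of 'caaa': 5 classes (prefixes of length 0..4)
Minimal DFA: 5 states


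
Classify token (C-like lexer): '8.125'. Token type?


Pattern: digits with a decimal point
Type: FLOAT_LITERAL


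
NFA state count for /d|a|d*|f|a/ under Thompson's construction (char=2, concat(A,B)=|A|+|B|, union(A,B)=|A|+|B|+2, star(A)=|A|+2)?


Syntax tree has 5 char leaf(s), 4 union(s), 1 star(s)
chars contribute 5×2 = 10; each union adds +2; each star adds +2
Total: 10 + 8 + 2 = 20 states


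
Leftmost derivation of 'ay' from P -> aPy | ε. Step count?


Derivation: P => aPy => ay
Steps: 2


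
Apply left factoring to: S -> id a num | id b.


Common prefix: 'id'
Factored: S -> id S', S' -> a num | b


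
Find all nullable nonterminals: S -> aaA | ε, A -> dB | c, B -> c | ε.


A nonterminal is nullable iff some alternative derives ε (directly, or every symbol in it is nullable)
Nullable: {B, S}


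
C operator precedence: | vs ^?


'^' is bitwise XOR (level 4); '|' is bitwise OR (level 3)
Higher level binds tighter
'^' has higher precedence than '|'


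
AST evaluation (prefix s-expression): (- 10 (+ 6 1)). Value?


Evaluate inner: (+ 6 1) = 7
Evaluate root: (- 10 7) = 3
Result: 3


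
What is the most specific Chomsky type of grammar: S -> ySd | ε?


Single nonterminal LHS, but y^n d^n is not regular
Classification: Type 2 (Context-Free)


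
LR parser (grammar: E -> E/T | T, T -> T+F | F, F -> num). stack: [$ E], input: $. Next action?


start symbol E on stack, input exhausted
Action: accept


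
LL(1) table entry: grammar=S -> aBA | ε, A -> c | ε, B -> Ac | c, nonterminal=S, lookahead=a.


For [S, a]: 'a' ∈ FIRST(aBA)
Entry: S -> aBA


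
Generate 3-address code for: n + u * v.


Break into single-operator statements:
t1 = u * v
t2 = n + t1


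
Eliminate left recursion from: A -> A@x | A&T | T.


Left-recursive alternatives: A@x, A&T; non-recursive: T
Introduce A': A -> TA', A' -> @xA' | &TA' | ε


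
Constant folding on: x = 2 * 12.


2 * 12 = 24 at compile time
Optimized: x = 24


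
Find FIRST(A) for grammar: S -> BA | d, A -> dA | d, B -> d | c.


Per alternative of A: FIRST(dA) = {d}; FIRST(d) = {d}
FIRST(A) = {d}


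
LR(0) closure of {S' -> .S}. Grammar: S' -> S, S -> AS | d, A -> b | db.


Start: S' -> .S
For each item with dot before a nonterminal B, add B -> .γ for every B-production
Closure: [S' -> .S, S -> .AS, S -> .d, A -> .b, A -> .db]


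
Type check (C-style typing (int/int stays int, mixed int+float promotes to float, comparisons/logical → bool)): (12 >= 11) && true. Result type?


Operand types: bool && bool
Rule: logical operators take bool operands and yield bool
Result type: bool


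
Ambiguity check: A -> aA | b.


right-linear, alternatives start with distinct terminals 'a' vs 'b': unique leftmost derivation
Unambiguous


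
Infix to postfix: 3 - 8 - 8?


Left to right (same or higher precedence on left)
Postfix: 3 8 - 8 -


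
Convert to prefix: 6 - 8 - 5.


left-to-right (same/higher precedence on left): tree is (- (- 6 8) 5)
Prefix: - - 6 8 5


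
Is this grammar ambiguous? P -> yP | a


right-linear, alternatives start with distinct terminals 'y' vs 'a': unique leftmost derivation
Unambiguous


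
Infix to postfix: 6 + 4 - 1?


Left to right (same or higher precedence on left)
Postfix: 6 4 + 1 -


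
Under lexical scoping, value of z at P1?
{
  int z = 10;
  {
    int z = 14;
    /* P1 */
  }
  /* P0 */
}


z declared in the same block as P1
z = 14


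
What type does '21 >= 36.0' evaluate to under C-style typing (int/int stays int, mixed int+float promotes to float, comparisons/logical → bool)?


Operand types: int >= float
Rule: comparison yields bool
Result type: bool


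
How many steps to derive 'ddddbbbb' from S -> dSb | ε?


Derivation: S => dSb => ddSbb => dddSbbb => ddddSbbbb => ddddbbbb
Steps: 5


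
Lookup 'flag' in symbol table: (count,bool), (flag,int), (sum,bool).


Lookup 'flag' → type int


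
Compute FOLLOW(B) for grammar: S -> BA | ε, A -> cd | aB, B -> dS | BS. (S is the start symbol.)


$ ∈ FOLLOW(S). For each A -> αBβ: add FIRST(β)\{ε} to FOLLOW(B); if β nullable, add FOLLOW(A).
FOLLOW(B) = {$, a, c, d}


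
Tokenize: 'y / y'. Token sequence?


Scan left to right, longest-match per lexeme
Tokens: ID(y), OP(/), ID(y)


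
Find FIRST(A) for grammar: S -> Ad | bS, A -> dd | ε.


Per alternative of A: FIRST(dd) = {d}; FIRST(ε) = {ε}
FIRST(A) = {d, ε}


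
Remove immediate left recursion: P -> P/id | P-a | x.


Left-recursive alternatives: P/id, P-a; non-recursive: x
Introduce P': P -> xP', P' -> /idP' | -aP' | ε


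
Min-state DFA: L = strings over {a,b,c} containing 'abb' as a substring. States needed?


KMP-style automaton: 3 progress states + 1 absorbing accept = 4
Minimal DFA: 4 states


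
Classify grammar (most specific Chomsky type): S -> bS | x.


Right-linear: every RHS is a terminal or a terminal followed by one nonterminal
Classification: Type 3 (Regular)


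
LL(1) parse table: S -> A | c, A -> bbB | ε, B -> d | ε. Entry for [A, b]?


For [A, b]: 'b' ∈ FIRST(bbB)
Entry: A -> bbB


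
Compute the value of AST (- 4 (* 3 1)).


Evaluate inner: (* 3 1) = 3
Evaluate root: (- 4 3) = 1
Result: 1


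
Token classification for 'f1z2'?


Pattern: letter/underscore followed by alphanumerics, not a keyword
Type: IDENTIFIER


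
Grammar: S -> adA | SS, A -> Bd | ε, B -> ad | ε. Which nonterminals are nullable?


A nonterminal is nullable iff some alternative derives ε (directly, or every symbol in it is nullable)
Nullable: {A, B}


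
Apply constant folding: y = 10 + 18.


10 + 18 = 28 at compile time
Optimized: y = 28


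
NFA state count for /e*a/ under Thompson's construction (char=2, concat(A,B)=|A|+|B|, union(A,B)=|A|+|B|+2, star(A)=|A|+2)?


Syntax tree has 2 char leaf(s), 0 union(s), 1 star(s)
chars contribute 2×2 = 4; each union adds +2; each star adds +2
Total: 4 + 0 + 2 = 6 states


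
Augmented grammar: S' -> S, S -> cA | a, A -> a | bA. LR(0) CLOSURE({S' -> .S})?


Start: S' -> .S
For each item with dot before a nonterminal B, add B -> .γ for every B-production
Closure: [S' -> .S, S -> .cA, S -> .a]


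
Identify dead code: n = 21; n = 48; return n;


first assignment to n is overwritten before any read
Dead: 'n = 21'


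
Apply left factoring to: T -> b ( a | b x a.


Common prefix: 'b'
Factored: T -> b T', T' -> ( a | x a


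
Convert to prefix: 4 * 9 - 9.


left-to-right (same/higher precedence on left): tree is (- (* 4 9) 9)
Prefix: - * 4 9 9


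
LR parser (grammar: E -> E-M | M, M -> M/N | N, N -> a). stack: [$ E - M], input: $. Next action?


handle 'E-M' on top; lookahead ∈ FOLLOW(E) = {-, $}
Action: reduce (E -> E-M)


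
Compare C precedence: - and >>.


'-' is additive (level 9); '>>' is shift (level 8)
Higher level binds tighter
'-' has higher precedence than '>>'


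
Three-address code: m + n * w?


Break into single-operator statements:
t1 = n * w
t2 = m + t1


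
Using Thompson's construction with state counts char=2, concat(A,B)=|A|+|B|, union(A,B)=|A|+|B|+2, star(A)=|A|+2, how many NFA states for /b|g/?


Syntax tree has 2 char leaf(s), 1 union(s), 0 star(s)
chars contribute 2×2 = 4; each union adds +2; each star adds +2
Total: 4 + 2 + 0 = 6 states


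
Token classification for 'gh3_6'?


Pattern: letter/underscore followed by alphanumerics, not a keyword
Type: IDENTIFIER


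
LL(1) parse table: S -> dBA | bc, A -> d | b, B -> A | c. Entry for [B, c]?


For [B, c]: 'c' ∈ FIRST(c)
Entry: B -> c


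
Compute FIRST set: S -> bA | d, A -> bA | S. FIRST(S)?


Per alternative of S: FIRST(bA) = {b}; FIRST(d) = {d}
FIRST(S) = {b, d}


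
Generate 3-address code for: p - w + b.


Break into single-operator statements:
t1 = p - w
t2 = t1 + b


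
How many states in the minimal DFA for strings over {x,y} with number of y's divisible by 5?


Track (count of y) mod 5: states 0..4, accept at 0
Minimal DFA: 5 states


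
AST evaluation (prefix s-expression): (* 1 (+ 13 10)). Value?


Evaluate inner: (+ 13 10) = 23
Evaluate root: (* 1 23) = 23
Result: 23


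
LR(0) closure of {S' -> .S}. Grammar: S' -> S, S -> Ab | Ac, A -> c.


Start: S' -> .S
For each item with dot before a nonterminal B, add B -> .γ for every B-production
Closure: [S' -> .S, S -> .Ab, S -> .Ac, A -> .c]


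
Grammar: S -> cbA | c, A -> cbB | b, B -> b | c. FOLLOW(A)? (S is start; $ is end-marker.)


$ ∈ FOLLOW(S). For each A -> αBβ: add FIRST(β)\{ε} to FOLLOW(B); if β nullable, add FOLLOW(A).
FOLLOW(A) = {$}


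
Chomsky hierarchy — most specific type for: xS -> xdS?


LHS has context (more than one symbol) and |LHS| ≤ |RHS|
Classification: Type 1 (Context-Sensitive)


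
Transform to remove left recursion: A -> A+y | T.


Left-recursive alternatives: A+y; non-recursive: T
Introduce A': A -> TA', A' -> +yA' | ε


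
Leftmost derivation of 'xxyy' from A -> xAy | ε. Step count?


Derivation: A => xAy => xxAyy => xxyy
Steps: 3


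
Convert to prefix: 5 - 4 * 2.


'*' binds tighter: tree is (- 5 (* 4 2))
Prefix: - 5 * 4 2


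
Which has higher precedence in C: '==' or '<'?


'<' is relational (level 7); '==' is equality (level 6)
Higher level binds tighter
'<' has higher precedence than '=='


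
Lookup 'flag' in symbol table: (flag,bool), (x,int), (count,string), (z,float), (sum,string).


Lookup 'flag' → type bool


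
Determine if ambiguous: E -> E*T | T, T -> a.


precedence layered via separate nonterminal T: deterministic
Unambiguous


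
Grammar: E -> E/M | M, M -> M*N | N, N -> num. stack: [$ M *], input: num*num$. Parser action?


no handle; shift 'num'
Action: shift


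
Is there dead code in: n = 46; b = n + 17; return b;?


n is read by b's definition; b is returned
No dead code


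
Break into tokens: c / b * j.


Scan left to right, longest-match per lexeme
Tokens: ID(c), OP(/), ID(b), OP(*), ID(j)


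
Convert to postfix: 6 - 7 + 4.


Left to right (same or higher precedence on left)
Postfix: 6 7 - 4 +


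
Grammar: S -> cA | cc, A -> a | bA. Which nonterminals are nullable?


A nonterminal is nullable iff some alternative derives ε (directly, or every symbol in it is nullable)
Nullable: {}


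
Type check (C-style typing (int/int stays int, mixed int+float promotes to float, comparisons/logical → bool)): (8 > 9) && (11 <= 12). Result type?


Operand types: bool && bool
Rule: logical operators take bool operands and yield bool
Result type: bool


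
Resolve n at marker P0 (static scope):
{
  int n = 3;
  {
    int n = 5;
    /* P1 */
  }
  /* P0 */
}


n declared in the same block as P0
n = 3


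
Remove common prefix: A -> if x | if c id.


Common prefix: 'if'
Factored: A -> if A', A' -> x | c id


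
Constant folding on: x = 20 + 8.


20 + 8 = 28 at compile time
Optimized: x = 28


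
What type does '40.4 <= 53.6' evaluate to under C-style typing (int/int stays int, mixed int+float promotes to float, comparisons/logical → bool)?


Operand types: float <= float
Rule: comparison yields bool
Result type: bool
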